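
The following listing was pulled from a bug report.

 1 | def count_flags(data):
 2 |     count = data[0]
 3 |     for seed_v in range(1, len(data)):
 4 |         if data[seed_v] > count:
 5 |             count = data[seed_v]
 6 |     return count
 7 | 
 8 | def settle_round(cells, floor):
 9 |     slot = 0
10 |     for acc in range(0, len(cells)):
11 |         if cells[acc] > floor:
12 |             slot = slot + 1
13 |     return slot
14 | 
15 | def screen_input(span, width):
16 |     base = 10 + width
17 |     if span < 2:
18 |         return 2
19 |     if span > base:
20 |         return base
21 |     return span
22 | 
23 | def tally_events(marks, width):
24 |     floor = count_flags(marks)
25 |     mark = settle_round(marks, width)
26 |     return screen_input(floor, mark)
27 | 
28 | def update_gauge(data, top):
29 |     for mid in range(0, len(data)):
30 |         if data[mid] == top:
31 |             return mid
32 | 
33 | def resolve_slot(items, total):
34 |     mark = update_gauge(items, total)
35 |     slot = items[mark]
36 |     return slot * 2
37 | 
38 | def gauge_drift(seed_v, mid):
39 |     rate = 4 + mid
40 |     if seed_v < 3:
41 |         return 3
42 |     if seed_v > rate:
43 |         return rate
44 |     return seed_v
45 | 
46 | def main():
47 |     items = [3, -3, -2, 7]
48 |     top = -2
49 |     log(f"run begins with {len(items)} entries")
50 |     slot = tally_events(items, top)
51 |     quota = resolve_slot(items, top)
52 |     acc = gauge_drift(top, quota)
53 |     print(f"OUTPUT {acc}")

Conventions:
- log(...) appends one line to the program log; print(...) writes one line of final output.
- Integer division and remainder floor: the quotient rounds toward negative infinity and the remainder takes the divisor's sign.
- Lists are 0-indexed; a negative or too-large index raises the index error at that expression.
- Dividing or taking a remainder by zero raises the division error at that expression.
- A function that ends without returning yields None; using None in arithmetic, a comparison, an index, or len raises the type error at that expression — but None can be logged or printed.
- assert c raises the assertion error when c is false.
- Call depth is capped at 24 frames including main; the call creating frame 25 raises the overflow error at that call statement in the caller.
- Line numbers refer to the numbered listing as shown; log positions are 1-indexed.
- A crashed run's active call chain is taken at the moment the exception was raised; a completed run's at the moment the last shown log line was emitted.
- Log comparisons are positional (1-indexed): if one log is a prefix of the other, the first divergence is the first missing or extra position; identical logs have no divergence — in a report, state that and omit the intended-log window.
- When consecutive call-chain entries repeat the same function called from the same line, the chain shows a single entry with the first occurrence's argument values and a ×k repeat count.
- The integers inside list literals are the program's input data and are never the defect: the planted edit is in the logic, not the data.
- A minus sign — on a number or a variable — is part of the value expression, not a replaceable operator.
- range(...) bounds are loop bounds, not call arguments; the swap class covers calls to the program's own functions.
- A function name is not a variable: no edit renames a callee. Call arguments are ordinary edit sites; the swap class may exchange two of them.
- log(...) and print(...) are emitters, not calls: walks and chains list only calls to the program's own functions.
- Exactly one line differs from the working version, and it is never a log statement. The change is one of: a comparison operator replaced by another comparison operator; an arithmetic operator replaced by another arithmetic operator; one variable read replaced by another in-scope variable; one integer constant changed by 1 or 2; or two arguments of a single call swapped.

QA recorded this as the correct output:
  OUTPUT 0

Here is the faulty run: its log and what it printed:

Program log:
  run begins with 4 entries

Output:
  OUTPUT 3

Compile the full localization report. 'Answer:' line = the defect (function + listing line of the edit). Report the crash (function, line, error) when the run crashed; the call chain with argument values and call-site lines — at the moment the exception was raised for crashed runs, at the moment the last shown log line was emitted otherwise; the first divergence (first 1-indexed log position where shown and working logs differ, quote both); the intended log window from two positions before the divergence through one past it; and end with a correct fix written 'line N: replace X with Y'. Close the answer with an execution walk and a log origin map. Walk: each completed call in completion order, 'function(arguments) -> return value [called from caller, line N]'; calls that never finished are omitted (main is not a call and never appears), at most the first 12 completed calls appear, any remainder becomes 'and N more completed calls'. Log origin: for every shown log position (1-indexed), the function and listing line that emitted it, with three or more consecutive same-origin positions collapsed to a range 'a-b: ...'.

Answer: the defect is in main at line 52.
The tell: Every logged value matches the working version; the printed result is what differs.
Call chain: main.
First divergence: none; the two logs match at every position.
Execution walk:
  count_flags([3, -3, -2, 7]) -> 7  [called from tally_events, line 24]
  settle_round([3, -3, -2, 7], -2) -> 2  [called from tally_events, line 25]
  screen_input(7, 2) -> 7  [called from tally_events, line 26]
  tally_events([3, -3, -2, 7], -2) -> 7  [called from main, line 50]
  update_gauge([3, -3, -2, 7], -2) -> 2  [called from resolve_slot, line 34]
  resolve_slot([3, -3, -2, 7], -2) -> -4  [called from main, line 51]
  gauge_drift(-2, -4) -> 3  [called from main, line 52]
Origin of each log line:
  1: from main, line 49
A correct fix: line 52: replace `top` with `slot`.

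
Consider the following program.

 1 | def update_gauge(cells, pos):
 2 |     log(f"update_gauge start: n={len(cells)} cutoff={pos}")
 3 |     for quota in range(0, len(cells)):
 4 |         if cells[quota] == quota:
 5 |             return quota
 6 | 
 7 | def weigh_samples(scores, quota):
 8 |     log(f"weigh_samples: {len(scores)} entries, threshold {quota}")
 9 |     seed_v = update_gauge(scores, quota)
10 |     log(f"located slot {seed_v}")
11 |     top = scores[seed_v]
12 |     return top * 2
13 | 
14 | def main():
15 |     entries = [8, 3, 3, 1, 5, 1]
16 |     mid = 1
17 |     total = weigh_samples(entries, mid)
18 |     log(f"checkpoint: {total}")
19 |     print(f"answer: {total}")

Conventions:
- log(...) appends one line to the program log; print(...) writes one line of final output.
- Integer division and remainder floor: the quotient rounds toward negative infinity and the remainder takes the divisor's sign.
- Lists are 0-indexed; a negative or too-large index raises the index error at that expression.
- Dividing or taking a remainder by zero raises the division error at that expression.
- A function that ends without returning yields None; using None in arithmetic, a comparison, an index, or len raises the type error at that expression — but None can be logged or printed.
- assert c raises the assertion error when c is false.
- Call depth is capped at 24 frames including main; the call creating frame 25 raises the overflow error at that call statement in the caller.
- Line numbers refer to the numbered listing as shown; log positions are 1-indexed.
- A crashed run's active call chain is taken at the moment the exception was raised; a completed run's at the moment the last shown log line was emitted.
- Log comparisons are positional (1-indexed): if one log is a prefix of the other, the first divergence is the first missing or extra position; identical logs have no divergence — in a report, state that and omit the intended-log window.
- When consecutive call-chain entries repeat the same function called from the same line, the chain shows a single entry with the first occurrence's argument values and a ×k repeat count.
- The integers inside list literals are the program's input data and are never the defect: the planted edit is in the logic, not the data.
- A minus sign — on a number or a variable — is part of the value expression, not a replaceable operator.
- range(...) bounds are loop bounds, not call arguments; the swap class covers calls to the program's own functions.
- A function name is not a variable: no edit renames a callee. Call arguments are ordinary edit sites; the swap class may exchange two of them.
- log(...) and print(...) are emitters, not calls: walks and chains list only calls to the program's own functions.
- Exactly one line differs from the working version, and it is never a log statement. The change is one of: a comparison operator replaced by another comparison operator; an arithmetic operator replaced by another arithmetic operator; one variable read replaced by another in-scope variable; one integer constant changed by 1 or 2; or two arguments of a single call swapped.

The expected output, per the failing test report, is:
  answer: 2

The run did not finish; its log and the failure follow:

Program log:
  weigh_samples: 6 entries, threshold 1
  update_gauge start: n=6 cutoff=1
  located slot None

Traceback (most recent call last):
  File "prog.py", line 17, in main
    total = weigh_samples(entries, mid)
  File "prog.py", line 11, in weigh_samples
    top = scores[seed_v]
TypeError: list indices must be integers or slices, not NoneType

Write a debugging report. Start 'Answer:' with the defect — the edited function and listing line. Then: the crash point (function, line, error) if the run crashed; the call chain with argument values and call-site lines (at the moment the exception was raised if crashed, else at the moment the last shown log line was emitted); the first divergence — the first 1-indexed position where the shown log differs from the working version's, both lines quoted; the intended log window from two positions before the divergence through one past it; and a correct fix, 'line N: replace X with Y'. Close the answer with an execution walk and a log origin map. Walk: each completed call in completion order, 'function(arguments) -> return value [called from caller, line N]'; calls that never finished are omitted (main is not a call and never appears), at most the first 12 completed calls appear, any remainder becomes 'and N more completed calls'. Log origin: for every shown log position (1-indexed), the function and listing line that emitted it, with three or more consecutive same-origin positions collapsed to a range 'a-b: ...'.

Answer: the defect is in update_gauge at line 4.
The tell: Everything matches until log position 3, which reads 'located slot None' in place of 'located slot 3'.
Crash: weigh_samples, line 11, TypeError.
Call chain: main -> weigh_samples([8, 3, 3, 1, 5, 1], 1) (called at line 17).
First divergence: position 3; shown 'located slot None' vs intended 'located slot 3'.
Intended log window:
  1: weigh_samples: 6 entries, threshold 1
  2: update_gauge start: n=6 cutoff=1
  3: located slot 3
  4: checkpoint: 2
Execution walk:
  update_gauge([8, 3, 3, 1, 5, 1], 1) -> None  [called from weigh_samples, line 9]
Origin of each log line:
  1: emitted by weigh_samples (line 8)
  2: emitted by update_gauge (line 2)
  3: emitted by weigh_samples (line 10)
A correct fix: line 4: replace `cells[quota] == quota` with `cells[quota] == pos`.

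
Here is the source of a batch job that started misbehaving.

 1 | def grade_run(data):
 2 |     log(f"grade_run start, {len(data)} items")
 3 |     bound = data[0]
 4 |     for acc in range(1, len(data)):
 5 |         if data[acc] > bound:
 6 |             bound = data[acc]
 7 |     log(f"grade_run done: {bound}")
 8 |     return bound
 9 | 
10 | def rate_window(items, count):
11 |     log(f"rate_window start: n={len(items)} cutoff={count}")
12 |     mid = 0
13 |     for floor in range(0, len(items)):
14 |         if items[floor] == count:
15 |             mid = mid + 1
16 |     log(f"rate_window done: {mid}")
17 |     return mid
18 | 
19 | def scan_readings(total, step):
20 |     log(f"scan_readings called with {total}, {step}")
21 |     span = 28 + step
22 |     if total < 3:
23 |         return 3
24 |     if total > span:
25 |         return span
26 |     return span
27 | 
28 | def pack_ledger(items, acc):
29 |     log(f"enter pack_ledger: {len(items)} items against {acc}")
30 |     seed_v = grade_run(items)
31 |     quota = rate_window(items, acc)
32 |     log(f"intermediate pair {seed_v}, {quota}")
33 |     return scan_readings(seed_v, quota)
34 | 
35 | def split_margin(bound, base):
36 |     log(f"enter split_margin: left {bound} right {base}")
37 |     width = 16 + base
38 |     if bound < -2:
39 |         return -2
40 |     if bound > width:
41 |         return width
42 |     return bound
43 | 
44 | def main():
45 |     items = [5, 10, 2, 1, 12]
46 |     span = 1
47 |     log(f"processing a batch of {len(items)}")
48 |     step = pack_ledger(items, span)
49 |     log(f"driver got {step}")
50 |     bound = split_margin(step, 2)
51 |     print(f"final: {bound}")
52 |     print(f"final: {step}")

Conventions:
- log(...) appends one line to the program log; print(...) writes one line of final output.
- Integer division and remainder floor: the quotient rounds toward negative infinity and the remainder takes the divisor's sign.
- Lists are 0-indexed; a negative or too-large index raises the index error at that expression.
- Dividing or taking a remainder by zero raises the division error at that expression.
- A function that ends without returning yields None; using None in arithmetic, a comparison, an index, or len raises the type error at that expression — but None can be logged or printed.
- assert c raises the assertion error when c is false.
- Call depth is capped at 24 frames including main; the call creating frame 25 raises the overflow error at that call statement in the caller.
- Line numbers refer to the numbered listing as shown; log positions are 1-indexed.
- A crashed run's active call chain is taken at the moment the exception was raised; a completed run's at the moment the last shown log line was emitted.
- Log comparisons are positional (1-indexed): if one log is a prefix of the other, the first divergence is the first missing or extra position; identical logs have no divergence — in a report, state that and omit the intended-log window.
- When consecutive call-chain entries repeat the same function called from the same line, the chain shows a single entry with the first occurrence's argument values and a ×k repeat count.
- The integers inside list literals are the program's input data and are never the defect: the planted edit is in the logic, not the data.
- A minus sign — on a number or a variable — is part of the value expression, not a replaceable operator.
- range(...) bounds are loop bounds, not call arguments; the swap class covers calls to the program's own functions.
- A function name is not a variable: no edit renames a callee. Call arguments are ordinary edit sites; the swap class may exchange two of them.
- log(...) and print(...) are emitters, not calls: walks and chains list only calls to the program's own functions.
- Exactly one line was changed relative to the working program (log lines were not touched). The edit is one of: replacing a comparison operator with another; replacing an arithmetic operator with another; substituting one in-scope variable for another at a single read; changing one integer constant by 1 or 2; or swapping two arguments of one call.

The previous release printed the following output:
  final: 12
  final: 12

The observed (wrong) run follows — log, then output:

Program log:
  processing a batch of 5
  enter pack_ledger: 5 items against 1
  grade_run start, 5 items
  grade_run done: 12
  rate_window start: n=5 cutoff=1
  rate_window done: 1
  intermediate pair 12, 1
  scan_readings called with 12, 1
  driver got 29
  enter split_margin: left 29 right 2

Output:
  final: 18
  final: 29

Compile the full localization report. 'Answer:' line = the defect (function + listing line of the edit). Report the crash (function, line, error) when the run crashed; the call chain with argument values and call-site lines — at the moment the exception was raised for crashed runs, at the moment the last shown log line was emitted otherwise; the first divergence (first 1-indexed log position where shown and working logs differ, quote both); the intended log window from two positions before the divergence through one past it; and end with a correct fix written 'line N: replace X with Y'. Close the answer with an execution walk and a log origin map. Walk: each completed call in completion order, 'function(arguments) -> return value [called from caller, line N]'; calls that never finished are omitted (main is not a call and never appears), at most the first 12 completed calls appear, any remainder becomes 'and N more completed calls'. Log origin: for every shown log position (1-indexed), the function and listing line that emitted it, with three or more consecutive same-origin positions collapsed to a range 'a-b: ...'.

Answer: the defect is in scan_readings at line 26.
The tell: At log position 9 the runs split — shown 'driver got 29', but the working version logs 'driver got 12'.
Call chain: main -> split_margin(29, 2) (called at line 50).
First divergence: position 9; shown 'driver got 29' vs intended 'driver got 12'.
Intended log window:
  7: intermediate pair 12, 1
  8: scan_readings called with 12, 1
  9: driver got 12
  10: enter split_margin: left 12 right 2
Execution walk:
  grade_run([5, 10, 2, 1, 12]) -> 12  [called from pack_ledger, line 30]
  rate_window([5, 10, 2, 1, 12], 1) -> 1  [called from pack_ledger, line 31]
  scan_readings(12, 1) -> 29  [called from pack_ledger, line 33]
  pack_ledger([5, 10, 2, 1, 12], 1) -> 29  [called from main, line 48]
  split_margin(29, 2) -> 18  [called from main, line 50]
Log origin:
  1: from main, line 47
  2: from pack_ledger, line 29
  3: from grade_run, line 2
  4: from grade_run, line 7
  5: from rate_window, line 11
  6: from rate_window, line 16
  7: from pack_ledger, line 32
  8: from scan_readings, line 20
  9: from main, line 49
  10: from split_margin, line 36
A correct fix: line 26: replace `span` with `total`.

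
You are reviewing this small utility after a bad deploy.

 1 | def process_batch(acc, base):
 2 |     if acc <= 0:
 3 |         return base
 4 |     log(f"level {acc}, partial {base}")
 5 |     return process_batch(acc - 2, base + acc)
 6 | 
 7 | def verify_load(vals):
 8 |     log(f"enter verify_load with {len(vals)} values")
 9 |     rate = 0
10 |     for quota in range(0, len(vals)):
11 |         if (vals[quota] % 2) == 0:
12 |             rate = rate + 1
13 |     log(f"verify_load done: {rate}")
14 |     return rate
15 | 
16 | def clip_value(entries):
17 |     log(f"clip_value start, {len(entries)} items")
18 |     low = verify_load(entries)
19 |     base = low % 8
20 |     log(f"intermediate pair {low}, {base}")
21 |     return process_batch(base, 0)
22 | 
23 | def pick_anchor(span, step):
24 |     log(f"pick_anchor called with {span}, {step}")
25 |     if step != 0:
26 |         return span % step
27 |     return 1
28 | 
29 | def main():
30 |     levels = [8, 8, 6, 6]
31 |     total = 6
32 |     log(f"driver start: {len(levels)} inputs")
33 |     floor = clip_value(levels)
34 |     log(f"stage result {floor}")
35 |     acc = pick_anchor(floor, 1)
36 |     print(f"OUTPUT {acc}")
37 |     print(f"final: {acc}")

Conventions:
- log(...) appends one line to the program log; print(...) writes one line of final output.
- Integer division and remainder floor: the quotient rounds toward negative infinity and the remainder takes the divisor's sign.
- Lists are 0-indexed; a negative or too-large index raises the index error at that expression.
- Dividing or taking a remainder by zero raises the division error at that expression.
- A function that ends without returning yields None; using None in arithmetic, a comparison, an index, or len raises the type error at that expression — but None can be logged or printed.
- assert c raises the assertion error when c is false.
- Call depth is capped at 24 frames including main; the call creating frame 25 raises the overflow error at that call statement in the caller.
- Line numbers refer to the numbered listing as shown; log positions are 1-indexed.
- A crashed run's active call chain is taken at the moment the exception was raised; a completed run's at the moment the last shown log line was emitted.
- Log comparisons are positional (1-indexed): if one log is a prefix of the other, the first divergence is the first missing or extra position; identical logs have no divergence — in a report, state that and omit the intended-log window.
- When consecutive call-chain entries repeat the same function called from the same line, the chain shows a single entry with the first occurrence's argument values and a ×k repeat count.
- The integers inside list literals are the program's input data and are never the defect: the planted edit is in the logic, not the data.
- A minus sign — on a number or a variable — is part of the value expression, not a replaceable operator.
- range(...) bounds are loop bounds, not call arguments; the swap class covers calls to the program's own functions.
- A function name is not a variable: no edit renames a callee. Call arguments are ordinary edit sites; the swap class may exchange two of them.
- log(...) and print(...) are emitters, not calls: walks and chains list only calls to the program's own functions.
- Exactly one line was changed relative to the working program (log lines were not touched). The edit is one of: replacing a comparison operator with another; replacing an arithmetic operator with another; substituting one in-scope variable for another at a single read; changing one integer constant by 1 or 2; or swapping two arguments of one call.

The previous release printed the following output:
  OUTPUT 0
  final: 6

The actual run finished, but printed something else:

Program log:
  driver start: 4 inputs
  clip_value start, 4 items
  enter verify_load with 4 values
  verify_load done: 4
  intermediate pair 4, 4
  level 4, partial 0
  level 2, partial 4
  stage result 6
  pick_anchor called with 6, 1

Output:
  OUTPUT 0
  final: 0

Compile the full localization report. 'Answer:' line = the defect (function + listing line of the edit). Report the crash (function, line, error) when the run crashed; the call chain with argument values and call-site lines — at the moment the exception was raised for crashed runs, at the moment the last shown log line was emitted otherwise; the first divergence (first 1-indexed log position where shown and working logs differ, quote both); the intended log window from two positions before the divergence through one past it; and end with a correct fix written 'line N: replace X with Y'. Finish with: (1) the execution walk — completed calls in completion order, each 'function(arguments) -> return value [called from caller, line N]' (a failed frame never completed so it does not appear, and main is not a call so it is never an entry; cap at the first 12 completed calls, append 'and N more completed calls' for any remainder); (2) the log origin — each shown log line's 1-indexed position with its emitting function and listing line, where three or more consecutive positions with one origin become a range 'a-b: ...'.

Answer: the defect is in main at line 37.
Core observation: Log streams are identical — the defect surfaces only in the printed output.
Call chain: main -> pick_anchor(6, 1) (called at line 35).
First divergence: none; the two logs match at every position.
Execution walk:
  verify_load([8, 8, 6, 6]) -> 4  [called from clip_value, line 18]
  process_batch(0, 6) -> 6  [called from process_batch, line 5]
  process_batch(2, 4) -> 6  [called from process_batch, line 5]
  process_batch(4, 0) -> 6  [called from clip_value, line 21]
  clip_value([8, 8, 6, 6]) -> 6  [called from main, line 33]
  pick_anchor(6, 1) -> 0  [called from main, line 35]
Log origin:
  1: logged in main at line 32
  2: logged in clip_value at line 17
  3: logged in verify_load at line 8
  4: logged in verify_load at line 13
  5: logged in clip_value at line 20
  6: logged in process_batch at line 4
  7: logged in process_batch at line 4
  8: logged in main at line 34
  9: logged in pick_anchor at line 24
A correct fix: line 37: replace `acc` with `floor`.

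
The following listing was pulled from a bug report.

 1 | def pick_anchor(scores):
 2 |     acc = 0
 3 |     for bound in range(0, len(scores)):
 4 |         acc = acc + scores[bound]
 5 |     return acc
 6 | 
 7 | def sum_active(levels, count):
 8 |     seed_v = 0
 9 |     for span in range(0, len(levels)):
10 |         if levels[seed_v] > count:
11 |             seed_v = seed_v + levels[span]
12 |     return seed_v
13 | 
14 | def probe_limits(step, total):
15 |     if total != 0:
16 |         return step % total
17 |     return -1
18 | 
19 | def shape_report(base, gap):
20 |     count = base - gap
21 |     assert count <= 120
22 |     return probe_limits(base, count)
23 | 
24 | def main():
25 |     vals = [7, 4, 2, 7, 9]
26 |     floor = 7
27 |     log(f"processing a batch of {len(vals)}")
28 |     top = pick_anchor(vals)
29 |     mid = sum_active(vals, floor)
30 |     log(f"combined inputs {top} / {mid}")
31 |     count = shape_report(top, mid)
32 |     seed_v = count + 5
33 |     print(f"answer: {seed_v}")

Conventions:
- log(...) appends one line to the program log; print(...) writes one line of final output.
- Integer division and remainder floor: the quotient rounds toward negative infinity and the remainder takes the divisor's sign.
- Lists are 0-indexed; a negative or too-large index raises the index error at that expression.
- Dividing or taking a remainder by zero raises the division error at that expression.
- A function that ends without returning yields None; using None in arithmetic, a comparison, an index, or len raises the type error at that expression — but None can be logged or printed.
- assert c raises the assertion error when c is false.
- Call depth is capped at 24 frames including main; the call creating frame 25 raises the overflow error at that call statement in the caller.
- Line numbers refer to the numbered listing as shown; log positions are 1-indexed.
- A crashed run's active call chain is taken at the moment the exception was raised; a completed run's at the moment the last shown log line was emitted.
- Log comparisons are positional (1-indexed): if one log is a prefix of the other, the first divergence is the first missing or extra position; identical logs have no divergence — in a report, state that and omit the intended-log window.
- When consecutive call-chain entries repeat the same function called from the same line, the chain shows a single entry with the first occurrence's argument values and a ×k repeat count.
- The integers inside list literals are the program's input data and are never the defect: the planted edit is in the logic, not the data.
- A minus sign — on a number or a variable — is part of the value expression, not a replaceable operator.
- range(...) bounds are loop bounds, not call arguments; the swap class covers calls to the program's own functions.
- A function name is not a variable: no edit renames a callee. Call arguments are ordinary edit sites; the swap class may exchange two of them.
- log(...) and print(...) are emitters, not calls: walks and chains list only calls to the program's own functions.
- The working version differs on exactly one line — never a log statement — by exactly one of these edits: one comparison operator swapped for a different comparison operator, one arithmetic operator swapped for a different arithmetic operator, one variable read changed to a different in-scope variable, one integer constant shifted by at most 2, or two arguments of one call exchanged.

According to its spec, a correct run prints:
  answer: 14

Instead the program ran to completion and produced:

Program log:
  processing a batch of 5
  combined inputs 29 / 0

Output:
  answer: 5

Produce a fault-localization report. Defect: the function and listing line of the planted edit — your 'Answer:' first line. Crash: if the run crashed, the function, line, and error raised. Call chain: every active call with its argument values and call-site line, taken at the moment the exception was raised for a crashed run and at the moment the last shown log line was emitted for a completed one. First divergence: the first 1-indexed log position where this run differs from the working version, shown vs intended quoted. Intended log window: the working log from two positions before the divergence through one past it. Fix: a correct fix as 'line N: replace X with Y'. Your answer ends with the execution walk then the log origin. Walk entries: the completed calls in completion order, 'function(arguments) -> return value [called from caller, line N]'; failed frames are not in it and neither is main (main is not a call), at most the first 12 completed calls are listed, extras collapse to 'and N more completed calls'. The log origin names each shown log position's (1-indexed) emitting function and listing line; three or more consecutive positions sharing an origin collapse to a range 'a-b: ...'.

Answer: the defect is in sum_active at line 10.
Key fact: At log position 2 the runs split — shown 'combined inputs 29 / 0', but the working version logs 'combined inputs 29 / 9'.
Call chain: main.
First divergence: position 2 — shown 'combined inputs 29 / 0', intended 'combined inputs 29 / 9'.
Intended log window:
  1: processing a batch of 5
  2: combined inputs 29 / 9
Execution walk:
  pick_anchor([7, 4, 2, 7, 9]) -> 29  [called from main, line 28]
  sum_active([7, 4, 2, 7, 9], 7) -> 0  [called from main, line 29]
  probe_limits(29, 29) -> 0  [called from shape_report, line 22]
  shape_report(29, 0) -> 0  [called from main, line 31]
Log origin:
  1: logged in main at line 27
  2: logged in main at line 30
A correct fix: line 10: replace `seed_v` with `span`.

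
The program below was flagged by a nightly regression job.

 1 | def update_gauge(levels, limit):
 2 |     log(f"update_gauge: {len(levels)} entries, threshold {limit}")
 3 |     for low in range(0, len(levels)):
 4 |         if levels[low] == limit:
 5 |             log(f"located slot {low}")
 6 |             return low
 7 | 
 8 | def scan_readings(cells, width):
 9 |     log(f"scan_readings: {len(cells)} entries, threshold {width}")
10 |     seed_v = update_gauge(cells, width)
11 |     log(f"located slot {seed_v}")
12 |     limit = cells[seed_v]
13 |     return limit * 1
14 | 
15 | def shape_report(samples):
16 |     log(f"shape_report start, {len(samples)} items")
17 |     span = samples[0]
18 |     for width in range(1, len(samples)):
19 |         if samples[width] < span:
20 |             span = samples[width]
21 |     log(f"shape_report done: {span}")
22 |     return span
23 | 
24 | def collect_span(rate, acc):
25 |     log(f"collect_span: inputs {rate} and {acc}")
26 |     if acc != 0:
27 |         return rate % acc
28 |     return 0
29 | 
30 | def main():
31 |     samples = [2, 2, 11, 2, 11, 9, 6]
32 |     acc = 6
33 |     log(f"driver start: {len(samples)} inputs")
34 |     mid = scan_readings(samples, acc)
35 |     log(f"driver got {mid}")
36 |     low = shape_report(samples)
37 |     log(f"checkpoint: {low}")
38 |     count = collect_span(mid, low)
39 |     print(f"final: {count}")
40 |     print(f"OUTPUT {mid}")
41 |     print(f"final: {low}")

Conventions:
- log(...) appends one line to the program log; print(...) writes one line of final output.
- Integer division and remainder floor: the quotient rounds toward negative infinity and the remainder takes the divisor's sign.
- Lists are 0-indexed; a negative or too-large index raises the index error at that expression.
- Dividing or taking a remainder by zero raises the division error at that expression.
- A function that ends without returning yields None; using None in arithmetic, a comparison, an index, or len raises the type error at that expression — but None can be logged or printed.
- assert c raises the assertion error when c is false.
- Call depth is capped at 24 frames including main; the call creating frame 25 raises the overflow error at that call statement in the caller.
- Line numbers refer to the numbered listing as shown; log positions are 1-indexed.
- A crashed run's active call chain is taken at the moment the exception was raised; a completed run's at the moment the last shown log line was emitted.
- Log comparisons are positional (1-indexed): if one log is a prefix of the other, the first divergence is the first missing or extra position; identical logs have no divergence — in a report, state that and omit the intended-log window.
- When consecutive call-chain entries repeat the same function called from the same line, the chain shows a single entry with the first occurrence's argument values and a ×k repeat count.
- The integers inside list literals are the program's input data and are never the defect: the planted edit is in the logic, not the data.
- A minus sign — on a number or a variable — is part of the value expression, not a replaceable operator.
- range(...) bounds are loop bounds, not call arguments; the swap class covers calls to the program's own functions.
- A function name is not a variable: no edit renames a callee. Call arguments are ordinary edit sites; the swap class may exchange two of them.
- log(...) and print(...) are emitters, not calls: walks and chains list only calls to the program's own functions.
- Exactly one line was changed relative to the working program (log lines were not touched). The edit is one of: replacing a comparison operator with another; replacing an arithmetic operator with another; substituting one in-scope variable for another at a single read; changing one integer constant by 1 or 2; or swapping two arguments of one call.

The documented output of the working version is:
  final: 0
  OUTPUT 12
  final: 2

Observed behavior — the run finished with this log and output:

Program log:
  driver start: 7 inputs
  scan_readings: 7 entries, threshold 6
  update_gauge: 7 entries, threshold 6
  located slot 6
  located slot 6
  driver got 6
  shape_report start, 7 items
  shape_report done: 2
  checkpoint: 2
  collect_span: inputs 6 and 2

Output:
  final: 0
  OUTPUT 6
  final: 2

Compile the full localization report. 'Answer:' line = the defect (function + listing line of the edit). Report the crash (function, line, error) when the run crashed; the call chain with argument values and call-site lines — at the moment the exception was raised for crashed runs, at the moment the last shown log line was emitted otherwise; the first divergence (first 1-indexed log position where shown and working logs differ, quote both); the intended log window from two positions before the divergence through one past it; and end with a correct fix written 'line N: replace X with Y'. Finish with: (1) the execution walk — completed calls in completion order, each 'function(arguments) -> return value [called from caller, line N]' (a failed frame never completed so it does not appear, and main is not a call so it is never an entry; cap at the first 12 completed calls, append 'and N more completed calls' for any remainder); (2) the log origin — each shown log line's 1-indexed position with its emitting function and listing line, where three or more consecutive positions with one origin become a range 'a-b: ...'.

Answer: the defect is in scan_readings at line 13.
The tell: Log line 6 is where behavior first shows: 'driver got 6' appears instead of 'driver got 12'.
Call chain: main -> collect_span(6, 2) (called at line 38).
First divergence: position 6; shown 'driver got 6' vs intended 'driver got 12'.
Intended log window:
  4: located slot 6
  5: located slot 6
  6: driver got 12
  7: shape_report start, 7 items
Execution walk:
  update_gauge([2, 2, 11, 2, 11, 9, 6], 6) -> 6  [called from scan_readings, line 10]
  scan_readings([2, 2, 11, 2, 11, 9, 6], 6) -> 6  [called from main, line 34]
  shape_report([2, 2, 11, 2, 11, 9, 6]) -> 2  [called from main, line 36]
  collect_span(6, 2) -> 0  [called from main, line 38]
Origin of each log line:
  1: logged in main at line 33
  2: logged in scan_readings at line 9
  3: logged in update_gauge at line 2
  4: logged in update_gauge at line 5
  5: logged in scan_readings at line 11
  6: logged in main at line 35
  7: logged in shape_report at line 16
  8: logged in shape_report at line 21
  9: logged in main at line 37
  10: logged in collect_span at line 25
A correct fix: line 13: replace `1` with `2`.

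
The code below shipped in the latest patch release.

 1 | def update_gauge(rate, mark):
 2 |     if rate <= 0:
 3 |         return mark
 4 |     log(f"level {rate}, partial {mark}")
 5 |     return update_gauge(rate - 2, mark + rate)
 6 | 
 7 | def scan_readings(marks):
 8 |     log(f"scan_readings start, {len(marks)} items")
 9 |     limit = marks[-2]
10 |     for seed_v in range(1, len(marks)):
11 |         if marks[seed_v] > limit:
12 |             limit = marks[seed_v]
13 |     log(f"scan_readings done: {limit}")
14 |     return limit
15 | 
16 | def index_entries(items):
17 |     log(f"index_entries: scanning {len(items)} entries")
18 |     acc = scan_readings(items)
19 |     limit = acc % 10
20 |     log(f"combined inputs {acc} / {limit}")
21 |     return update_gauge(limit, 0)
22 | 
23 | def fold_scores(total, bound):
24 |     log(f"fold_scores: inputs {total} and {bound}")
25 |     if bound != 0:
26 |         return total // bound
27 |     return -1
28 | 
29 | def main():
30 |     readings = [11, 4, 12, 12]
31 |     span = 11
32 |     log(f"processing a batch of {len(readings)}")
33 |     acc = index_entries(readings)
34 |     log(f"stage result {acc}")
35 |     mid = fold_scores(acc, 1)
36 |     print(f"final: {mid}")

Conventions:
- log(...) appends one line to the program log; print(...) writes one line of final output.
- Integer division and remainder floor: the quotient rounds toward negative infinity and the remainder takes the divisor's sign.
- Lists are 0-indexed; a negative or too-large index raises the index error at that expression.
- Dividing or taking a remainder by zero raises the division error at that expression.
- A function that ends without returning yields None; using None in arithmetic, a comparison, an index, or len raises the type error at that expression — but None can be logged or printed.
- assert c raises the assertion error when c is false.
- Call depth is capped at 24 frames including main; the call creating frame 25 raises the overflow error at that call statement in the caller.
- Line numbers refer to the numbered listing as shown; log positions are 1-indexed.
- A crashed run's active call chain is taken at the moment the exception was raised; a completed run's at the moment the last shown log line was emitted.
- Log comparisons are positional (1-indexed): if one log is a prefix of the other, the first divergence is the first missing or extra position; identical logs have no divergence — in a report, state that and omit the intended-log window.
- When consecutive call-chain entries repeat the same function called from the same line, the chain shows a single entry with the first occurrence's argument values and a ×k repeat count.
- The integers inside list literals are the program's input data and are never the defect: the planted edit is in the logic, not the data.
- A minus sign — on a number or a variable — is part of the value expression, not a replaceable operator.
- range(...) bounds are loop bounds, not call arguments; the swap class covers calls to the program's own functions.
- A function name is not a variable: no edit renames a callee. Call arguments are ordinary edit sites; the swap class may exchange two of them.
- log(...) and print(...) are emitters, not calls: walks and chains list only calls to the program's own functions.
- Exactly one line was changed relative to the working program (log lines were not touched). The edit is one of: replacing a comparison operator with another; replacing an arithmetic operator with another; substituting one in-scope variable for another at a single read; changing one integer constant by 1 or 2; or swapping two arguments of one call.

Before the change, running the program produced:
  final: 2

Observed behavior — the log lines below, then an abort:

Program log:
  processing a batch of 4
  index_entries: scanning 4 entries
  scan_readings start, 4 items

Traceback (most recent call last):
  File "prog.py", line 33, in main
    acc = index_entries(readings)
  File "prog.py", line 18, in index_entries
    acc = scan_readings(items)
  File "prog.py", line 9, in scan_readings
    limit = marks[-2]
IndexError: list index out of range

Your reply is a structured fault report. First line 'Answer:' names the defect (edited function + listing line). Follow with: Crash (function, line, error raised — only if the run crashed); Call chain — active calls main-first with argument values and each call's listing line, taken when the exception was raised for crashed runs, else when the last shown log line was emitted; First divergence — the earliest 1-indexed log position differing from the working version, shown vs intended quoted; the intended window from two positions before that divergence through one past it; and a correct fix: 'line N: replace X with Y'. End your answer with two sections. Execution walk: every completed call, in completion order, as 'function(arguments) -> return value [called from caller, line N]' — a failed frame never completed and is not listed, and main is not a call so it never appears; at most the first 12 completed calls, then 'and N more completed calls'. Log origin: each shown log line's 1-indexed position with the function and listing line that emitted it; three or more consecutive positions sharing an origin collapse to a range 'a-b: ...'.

Answer: the defect is in scan_readings at line 9.
Core observation: The faulty run's log stops after 3 lines; the working version's next line would be 'scan_readings done: 12'.
Crash: scan_readings, line 9, IndexError.
Call chain: main -> index_entries([11, 4, 12, 12]) (called at line 33) -> scan_readings([11, 4, 12, 12]) (called at line 18).
First divergence: position 4 — after 3 matching lines the faulty run goes silent; intended next line 'scan_readings done: 12'.
Intended log window:
  2: index_entries: scanning 4 entries
  3: scan_readings start, 4 items
  4: scan_readings done: 12
  5: combined inputs 12 / 2
Execution walk:
  (no call completed)
Log origins:
  1: from main, line 32
  2: from index_entries, line 17
  3: from scan_readings, line 8
A correct fix: line 9: replace `-2` with `0`.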